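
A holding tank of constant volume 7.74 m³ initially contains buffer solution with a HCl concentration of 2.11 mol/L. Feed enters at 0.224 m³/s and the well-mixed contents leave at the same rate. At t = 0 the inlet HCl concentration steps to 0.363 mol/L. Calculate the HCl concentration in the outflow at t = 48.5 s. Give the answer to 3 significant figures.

0.792 mol/L

Mass balance on the solute (V constant): V dC/dt = Q(C_in − C).
So dC/dt = (C_in − C)/τ with τ = V/Q = 7.74/0.224 = 34.554 s.
This is linear first-order; C(t) = C_in + (C₀ − C_in) e^(−t/τ).
C(48.5) = 0.363 + (2.11 − 0.363)·e^(−48.5/34.554) = 0.363 + (1.7470)·0.24571 = 0.79225 mol/L.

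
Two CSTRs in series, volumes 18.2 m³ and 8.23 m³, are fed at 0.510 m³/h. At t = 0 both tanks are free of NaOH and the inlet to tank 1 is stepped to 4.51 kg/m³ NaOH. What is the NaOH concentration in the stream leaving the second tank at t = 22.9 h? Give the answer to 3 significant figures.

1.08 kg/m³

Time constants: τᵢ = Vᵢ/Q for each well-mixed tank.
τ₁ = 18.2/0.510 = 35.686 h; τ₂ = 8.23/0.510 = 16.137 h.
Tank 1: C₁ = C_in(1 − e^(−t/τ₁)). Tank 2 (τ₁ ≠ τ₂): C₂ = C_in[1 − (τ₁ e^(−t/τ₁) − τ₂ e^(−t/τ₂))/(τ₁ − τ₂)].
At t = 22.9: e^(−t/τ₁) = 0.52640, e^(−t/τ₂) = 0.24194.
C₂ = 4.51·[1 − (35.686·0.52640 − 16.137·0.24194)/(19.549)] = 4.51·0.23879 = 1.0770 kg/m³.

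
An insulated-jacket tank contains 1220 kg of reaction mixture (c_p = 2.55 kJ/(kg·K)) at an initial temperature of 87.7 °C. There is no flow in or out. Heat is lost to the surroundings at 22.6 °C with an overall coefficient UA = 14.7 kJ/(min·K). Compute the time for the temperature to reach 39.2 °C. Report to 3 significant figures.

289 min

Unsteady energy balance on the tank contents: M c_p dT/dt = −UA(T − T_amb).
τ = M c_p/UA = 211.63 min; T_ss = T_amb = 22.600 °C.
T(t) = T_ss + (T₀ − T_ss)e^(−t/τ); set T = 39.2:
t = −τ ln[(T − T_ss)/(T₀ − T_ss)] = −211.63 · ln(0.25499) = 289.20 min.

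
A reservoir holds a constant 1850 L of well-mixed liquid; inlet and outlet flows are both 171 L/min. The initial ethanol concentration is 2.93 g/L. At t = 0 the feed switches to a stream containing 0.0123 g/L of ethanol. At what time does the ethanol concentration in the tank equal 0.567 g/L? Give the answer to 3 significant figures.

Species balance: V dC/dt = Q(C_in − C) ⇒ τ = V/Q = 10.819 min.
C(t) = C_in + (C₀ − C_in) e^(−t/τ). Set C = 0.567 and solve for t:
e^(−t/τ) = (C − C_in)/(C₀ − C_in) = (0.567 − 0.0123)/(2.93 − 0.0123) = 0.19012
t = −τ ln(…) = 10.819 × 1.6601 = 17.960 min.

18.0 min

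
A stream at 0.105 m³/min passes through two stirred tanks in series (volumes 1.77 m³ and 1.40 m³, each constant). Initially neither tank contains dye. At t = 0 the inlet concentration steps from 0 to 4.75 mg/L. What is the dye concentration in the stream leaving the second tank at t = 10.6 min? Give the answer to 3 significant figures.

Time constants: τᵢ = Vᵢ/Q for each well-mixed tank.
τ₁ = 1.77/0.105 = 16.857 min; τ₂ = 1.40/0.105 = 13.333 min.
Tank 1: C₁ = C_in(1 − e^(−t/τ₁)). Tank 2 (τ₁ ≠ τ₂): C₂ = C_in[1 − (τ₁ e^(−t/τ₁) − τ₂ e^(−t/τ₂))/(τ₁ − τ₂)].
At t = 10.6: e^(−t/τ₁) = 0.53322, e^(−t/τ₂) = 0.45158.
C₂ = 4.75·[1 − (16.857·0.53322 − 13.333·0.45158)/(3.5238)] = 4.75·0.15786 = 0.74982 mg/L.

0.750 mg/L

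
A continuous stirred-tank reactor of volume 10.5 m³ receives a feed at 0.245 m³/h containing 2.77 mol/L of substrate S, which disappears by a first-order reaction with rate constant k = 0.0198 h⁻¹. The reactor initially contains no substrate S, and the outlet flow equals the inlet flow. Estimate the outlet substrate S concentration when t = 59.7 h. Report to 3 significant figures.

Accumulation = in − out − consumed: V dC/dt = Q C_in − Q C − k V C.
This is linear with rate a = Q/V + k = 0.043133 h⁻¹.
C_ss = Q C_in/(Q + kV) = 1.4985 mol/L; C(t) = C_ss + (C₀ − C_ss) e^(−a t).
C(59.7) = 1.4985 + (-1.4985)·e^(−0.043133·59.7) = 1.4985 + (-1.4985)·0.076149 = 1.3843 mol/L.

1.38 mol/L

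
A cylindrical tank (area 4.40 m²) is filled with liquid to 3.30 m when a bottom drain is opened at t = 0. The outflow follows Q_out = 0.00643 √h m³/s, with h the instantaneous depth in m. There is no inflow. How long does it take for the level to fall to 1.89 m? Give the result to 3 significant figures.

605 s

A dh/dt = −Q_out = −0.00643 √h.
This is separable: 2 d(√h)/dt = −0.00643/A, so √h = √h₀ − (0.00643/(2A)) t.
t = 2A(√h₀ − √h)/0.00643 = 2·4.40·(√3.30 − √1.89)/0.00643
  = 8.8000 × (1.8166 − 1.3748) / 0.00643 = 604.66 s.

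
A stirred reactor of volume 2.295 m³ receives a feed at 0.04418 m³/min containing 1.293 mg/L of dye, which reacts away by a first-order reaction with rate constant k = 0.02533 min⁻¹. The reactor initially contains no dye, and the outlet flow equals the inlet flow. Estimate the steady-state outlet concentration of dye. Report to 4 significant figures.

0.5583 mg/L

V dC/dt = Q(C_in − C) − k V C.
At steady state: 0 = Q C_in − (Q + kV) C_ss, so C_ss = Q C_in/(Q + kV).
C_ss = 0.04418·1.293/(0.04418 + 0.02533·2.295) = 0.0571247/0.102312 = 0.558337 mg/L.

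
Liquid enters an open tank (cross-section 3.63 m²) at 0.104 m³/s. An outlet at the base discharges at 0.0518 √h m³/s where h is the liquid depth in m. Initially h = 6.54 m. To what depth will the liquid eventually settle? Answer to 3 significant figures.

4.03 m

Mass balance (ρ constant): A dh/dt = Q_in − 0.0518 √h. At steady state dh/dt = 0:
Q_in = 0.0518 √h_ss ⇒ √h_ss = 0.104/0.0518 = 2.0077.
h_ss = 2.0077² = 4.0309 m. (Since h₀ = 6.54 m > h_ss, the level will fall toward this value.)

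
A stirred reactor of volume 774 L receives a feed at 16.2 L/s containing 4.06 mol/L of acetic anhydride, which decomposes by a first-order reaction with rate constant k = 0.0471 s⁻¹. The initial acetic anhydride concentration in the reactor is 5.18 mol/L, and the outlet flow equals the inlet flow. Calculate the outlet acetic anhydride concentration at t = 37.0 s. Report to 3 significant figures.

Species balance: V dC/dt = Q C_in − Q C − k V C.
This is linear with rate a = Q/V + k = 0.068030 s⁻¹.
C_ss = Q C_in/(Q + kV) = 1.2491 mol/L; C(t) = C_ss + (C₀ − C_ss) e^(−a t).
C(37.0) = 1.2491 + (3.9309)·e^(−0.068030·37.0) = 1.2491 + (3.9309)·0.080692 = 1.5663 mol/L.

1.57 mol/L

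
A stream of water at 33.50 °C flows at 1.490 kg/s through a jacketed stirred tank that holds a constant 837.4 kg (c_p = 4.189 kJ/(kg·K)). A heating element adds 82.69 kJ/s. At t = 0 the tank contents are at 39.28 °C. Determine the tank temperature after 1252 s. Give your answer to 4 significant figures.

45.94 °C

M c_p dT/dt = ṁ c_p (T_in − T) + Q̇.
τ = M/ṁ = 562.013 s; T_ss = T_in + Q̇/(ṁ c_p) = 33.50 + 82.69/(1.490·4.189) = 46.7482 °C.
This is linear first-order; T(t) = T_ss + (T₀ − T_ss) e^(−t/τ).
T(1252) = 46.7482 + (-7.46818)·e^(−1252/562.013) = 46.7482 + (-7.46818)·0.107776 = 45.9433 °C.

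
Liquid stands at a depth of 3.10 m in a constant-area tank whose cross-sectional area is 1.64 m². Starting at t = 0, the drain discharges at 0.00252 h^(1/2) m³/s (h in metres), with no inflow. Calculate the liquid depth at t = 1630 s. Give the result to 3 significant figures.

With no inflow, A dh/dt = −0.00252 √h.
Separate and integrate: 2(√h − √h₀) = −(0.00252/A) t.
√h = √3.10 − 0.00252·1630/(2·1.64) = 1.7607 − 1.2523 = 0.50836.
h = 0.50836² = 0.25843 m.

0.258 m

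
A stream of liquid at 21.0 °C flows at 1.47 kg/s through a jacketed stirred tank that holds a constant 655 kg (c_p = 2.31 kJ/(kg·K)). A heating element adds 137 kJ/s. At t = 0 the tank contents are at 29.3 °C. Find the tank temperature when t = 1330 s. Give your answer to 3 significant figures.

59.7 °C

M c_p dT/dt = ṁ c_p (T_in − T) + Q̇.
Rearrange: dT/dt = (T_ss − T)/τ with τ = M/ṁ = 445.58 s and T_ss = T_in + Q̇/(ṁ c_p) = 61.345 °C.
T approaches T_ss exponentially: T(t) = T_ss + (T₀ − T_ss) e^(−t/τ).
T(1330) = 61.345 + (-32.045)·e^(−1330/445.58) = 61.345 + (-32.045)·0.050545 = 59.725 °C.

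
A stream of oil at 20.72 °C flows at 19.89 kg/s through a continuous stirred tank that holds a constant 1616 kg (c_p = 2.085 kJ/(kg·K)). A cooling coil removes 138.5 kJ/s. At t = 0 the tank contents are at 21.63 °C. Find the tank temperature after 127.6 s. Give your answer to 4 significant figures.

Unsteady energy balance on the tank contents: M c_p dT/dt = ṁ c_p (T_in − T) − 138.5.
τ = M/ṁ = 81.2469 s; T_ss = T_in − Q̇/(ṁ c_p) = 20.72 − 138.5/(19.89·2.085) = 17.3803 °C.
This is linear first-order; T(t) = T_ss + (T₀ − T_ss) e^(−t/τ).
T(127.6) = 17.3803 + (4.24971)·e^(−127.6/81.2469) = 17.3803 + (4.24971)·0.207937 = 18.2640 °C.

18.26 °C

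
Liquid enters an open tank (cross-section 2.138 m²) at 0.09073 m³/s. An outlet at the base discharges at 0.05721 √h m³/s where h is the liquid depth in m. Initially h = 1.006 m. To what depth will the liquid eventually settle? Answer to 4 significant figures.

2.515 m

A dh/dt = Q_in − 0.05721 √h. Steady state requires inflow = outflow:
Q_in = 0.05721 √h_ss ⇒ √h_ss = 0.09073/0.05721 = 1.58591.
h_ss = 1.58591² = 2.51512 m. (Since h₀ = 1.006 m < h_ss, the level will rise toward this value.)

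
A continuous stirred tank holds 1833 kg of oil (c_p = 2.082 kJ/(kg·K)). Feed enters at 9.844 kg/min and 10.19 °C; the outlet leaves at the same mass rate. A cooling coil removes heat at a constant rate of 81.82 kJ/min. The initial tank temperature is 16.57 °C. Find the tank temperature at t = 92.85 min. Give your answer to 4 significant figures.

M c_p dT/dt = ṁ c_p (T_in − T) − Q̇.
τ = M/ṁ = 186.205 min; T_ss = T_in − Q̇/(ṁ c_p) = 10.19 − 81.82/(9.844·2.082) = 6.19785 °C.
This is linear first-order; T(t) = T_ss + (T₀ − T_ss) e^(−t/τ).
T(92.85) = 6.19785 + (10.3722)·e^(−92.85/186.205) = 6.19785 + (10.3722)·0.607353 = 12.4974 °C.

12.50 °C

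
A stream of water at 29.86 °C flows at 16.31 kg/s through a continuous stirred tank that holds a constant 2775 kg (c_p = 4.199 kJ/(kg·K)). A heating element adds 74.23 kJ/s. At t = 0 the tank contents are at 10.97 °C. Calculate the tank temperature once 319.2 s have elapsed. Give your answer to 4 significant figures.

27.88 °C

Energy balance: M c_p dT/dt = ṁ c_p (T_in − T) + 74.23.
τ = M/ṁ = 170.141 s; T_ss = T_in + Q̇/(ṁ c_p) = 29.86 + 74.23/(16.31·4.199) = 30.9439 °C.
This is linear first-order; T(t) = T_ss + (T₀ − T_ss) e^(−t/τ).
T(319.2) = 30.9439 + (-19.9739)·e^(−319.2/170.141) = 30.9439 + (-19.9739)·0.153188 = 27.8841 °C.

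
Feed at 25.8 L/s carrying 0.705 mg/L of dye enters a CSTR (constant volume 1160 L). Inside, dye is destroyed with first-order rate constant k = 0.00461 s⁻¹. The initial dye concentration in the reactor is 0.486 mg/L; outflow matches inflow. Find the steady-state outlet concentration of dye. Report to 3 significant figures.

Species balance: V dC/dt = Q C_in − Q C − k V C.
At steady state: 0 = Q C_in − (Q + kV) C_ss, so C_ss = Q C_in/(Q + kV).
C_ss = 25.8·0.705/(25.8 + 0.00461·1160) = 18.189/31.148 = 0.58396 mg/L.

0.584 mg/L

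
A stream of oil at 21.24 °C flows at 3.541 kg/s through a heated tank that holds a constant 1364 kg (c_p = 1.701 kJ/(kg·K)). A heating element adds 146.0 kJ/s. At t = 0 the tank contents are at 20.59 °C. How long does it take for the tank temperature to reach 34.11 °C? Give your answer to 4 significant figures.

301.8 s

Heat balance on the well-mixed liquid: M c_p dT/dt = ṁ c_p (T_in − T) + 146.0.
τ = M/ṁ = 385.202 s; T_ss = T_in + Q̇/(ṁ c_p) = 45.4794 °C.
T(t) = T_ss + (T₀ − T_ss) e^(−t/τ). Set T = 34.11:
e^(−t/τ) = (34.11 − 45.4794)/(20.59 − 45.4794) = 0.456798
t = −385.202 · ln(0.456798) = 301.811 s.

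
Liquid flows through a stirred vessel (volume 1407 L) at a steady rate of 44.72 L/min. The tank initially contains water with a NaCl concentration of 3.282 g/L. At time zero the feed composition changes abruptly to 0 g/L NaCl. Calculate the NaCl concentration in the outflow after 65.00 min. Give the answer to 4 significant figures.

Species balance on the tank: V dC/dt = Q(C_in − C).
So dC/dt = (C_in − C)/τ with τ = V/Q = 1407/44.72 = 31.4624 min.
C approaches C_in exponentially: C(t) = C_in + (C₀ − C_in) e^(−t/τ).
C(65.00) = 0 + (3.282 − 0)·e^(−65.00/31.4624) = 0 + (3.28200)·0.126697 = 0.415820 g/L.

0.4158 g/L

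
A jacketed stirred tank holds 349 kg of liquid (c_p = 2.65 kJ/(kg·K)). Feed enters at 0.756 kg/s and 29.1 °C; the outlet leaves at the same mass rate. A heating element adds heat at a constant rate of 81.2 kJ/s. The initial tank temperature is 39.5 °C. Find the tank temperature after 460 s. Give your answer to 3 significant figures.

58.5 °C

M c_p dT/dt = ṁ c_p (T_in − T) + Q̇.
Rearrange: dT/dt = (T_ss − T)/τ with τ = M/ṁ = 461.64 s and T_ss = T_in + Q̇/(ṁ c_p) = 69.631 °C.
This is linear first-order; T(t) = T_ss + (T₀ − T_ss) e^(−t/τ).
T(460) = 69.631 + (-30.131)·e^(−460/461.64) = 69.631 + (-30.131)·0.36919 = 58.507 °C.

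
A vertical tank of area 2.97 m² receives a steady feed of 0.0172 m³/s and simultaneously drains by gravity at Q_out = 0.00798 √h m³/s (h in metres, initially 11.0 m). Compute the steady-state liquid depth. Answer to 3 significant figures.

4.65 m

A dh/dt = Q_in − 0.00798 √h. Steady state requires inflow = outflow:
Q_in = 0.00798 √h_ss ⇒ √h_ss = 0.0172/0.00798 = 2.1554.
h_ss = 2.1554² = 4.6457 m. (Since h₀ = 11.0 m > h_ss, the level will fall toward this value.)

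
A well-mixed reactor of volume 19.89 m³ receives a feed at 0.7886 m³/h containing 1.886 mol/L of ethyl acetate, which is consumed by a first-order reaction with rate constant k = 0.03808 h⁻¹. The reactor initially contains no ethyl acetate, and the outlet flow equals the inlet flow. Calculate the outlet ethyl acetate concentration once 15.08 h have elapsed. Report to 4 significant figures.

Accumulation = in − out − consumed: V dC/dt = Q C_in − Q C − k V C.
This is linear with rate a = Q/V + k = 0.0777281 h⁻¹.
C_ss = Q C_in/(Q + kV) = 0.962024 mol/L; C(t) = C_ss + (C₀ − C_ss) e^(−a t).
C(15.08) = 0.962024 + (-0.962024)·e^(−0.0777281·15.08) = 0.962024 + (-0.962024)·0.309704 = 0.664081 mol/L.

0.6641 mol/L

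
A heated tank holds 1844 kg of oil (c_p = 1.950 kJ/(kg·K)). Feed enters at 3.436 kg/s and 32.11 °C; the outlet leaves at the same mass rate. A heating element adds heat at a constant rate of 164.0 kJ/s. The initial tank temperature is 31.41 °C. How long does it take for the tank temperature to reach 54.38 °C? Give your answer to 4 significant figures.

M c_p dT/dt = ṁ c_p (T_in − T) + Q̇.
τ = M/ṁ = 536.671 s; T_ss = T_in + Q̇/(ṁ c_p) = 56.5869 °C.
T(t) = T_ss + (T₀ − T_ss) e^(−t/τ). Set T = 54.38:
e^(−t/τ) = (54.38 − 56.5869)/(31.41 − 56.5869) = 0.0876551
t = −536.671 · ln(0.0876551) = 1306.44 s.

1306 s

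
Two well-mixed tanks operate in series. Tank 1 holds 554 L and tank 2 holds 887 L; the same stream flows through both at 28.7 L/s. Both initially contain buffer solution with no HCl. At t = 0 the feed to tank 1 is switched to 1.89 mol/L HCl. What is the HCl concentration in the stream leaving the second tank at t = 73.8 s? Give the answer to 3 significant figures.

1.50 mol/L

Each tank obeys Vᵢ dCᵢ/dt = Q(Cᵢ₋₁ − Cᵢ), so τᵢ = Vᵢ/Q.
τ₁ = 554/28.7 = 19.303 s; τ₂ = 887/28.7 = 30.906 s.
Tank 1: C₁ = C_in(1 − e^(−t/τ₁)). Tank 2 (τ₁ ≠ τ₂): C₂ = C_in[1 − (τ₁ e^(−t/τ₁) − τ₂ e^(−t/τ₂))/(τ₁ − τ₂)].
At t = 73.8: e^(−t/τ₁) = 0.021857, e^(−t/τ₂) = 0.091823.
C₂ = 1.89·[1 − (19.303·0.021857 − 30.906·0.091823)/(-11.603)] = 1.89·0.79178 = 1.4965 mol/L.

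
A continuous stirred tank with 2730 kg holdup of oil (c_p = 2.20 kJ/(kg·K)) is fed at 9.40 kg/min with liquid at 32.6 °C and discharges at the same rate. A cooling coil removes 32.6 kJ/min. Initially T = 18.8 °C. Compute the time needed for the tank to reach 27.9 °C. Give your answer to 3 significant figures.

396 min

Energy balance: M c_p dT/dt = ṁ c_p (T_in − T) − 32.6.
τ = M/ṁ = 290.43 min; T_ss = T_in − Q̇/(ṁ c_p) = 31.024 °C.
T(t) = T_ss + (T₀ − T_ss) e^(−t/τ). Set T = 27.9:
e^(−t/τ) = (27.9 − 31.024)/(18.8 − 31.024) = 0.25554
t = −290.43 · ln(0.25554) = 396.25 min.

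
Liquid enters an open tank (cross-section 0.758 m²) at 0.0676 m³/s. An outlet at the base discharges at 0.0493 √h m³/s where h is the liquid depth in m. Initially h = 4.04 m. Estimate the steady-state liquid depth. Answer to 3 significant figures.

A dh/dt = Q_in − 0.0493 √h. Steady state requires inflow = outflow:
Q_in = 0.0493 √h_ss ⇒ √h_ss = 0.0676/0.0493 = 1.3712.
h_ss = 1.3712² = 1.8802 m. (Since h₀ = 4.04 m > h_ss, the level will fall toward this value.)

1.88 m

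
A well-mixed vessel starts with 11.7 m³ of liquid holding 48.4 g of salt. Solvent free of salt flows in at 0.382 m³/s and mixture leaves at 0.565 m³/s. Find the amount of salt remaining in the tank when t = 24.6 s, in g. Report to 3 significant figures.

10.8 g

Total volume: dV/dt = Q_in − Q_out = -0.18300 m³/s, so V(t) = 11.7 − 0.18300 t and V(24.6) = 7.1982 m³.
Species balance (pure solvent in): dm/dt = −Q_out · m/V(t).
dm/m = −Q_out dt/(V₀ − 0.18300 t); integrating gives ln(m/m₀) = −(Q_out/(Q_in−Q_out)) ln(V/V₀).
m = m₀ (V₀/V)^(Q_out/(Q_in−Q_out)) = 48.4 × (11.7/7.1982)^(-3.0874) = 10.802 g.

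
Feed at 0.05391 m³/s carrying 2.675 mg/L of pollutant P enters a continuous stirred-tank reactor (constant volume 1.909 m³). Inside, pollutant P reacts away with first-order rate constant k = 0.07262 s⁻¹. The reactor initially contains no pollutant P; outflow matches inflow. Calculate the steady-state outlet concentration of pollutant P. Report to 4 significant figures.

0.7490 mg/L

Species balance: V dC/dt = Q C_in − Q C − k V C.
At steady state: 0 = Q C_in − (Q + kV) C_ss, so C_ss = Q C_in/(Q + kV).
C_ss = 0.05391·2.675/(0.05391 + 0.07262·1.909) = 0.144209/0.192542 = 0.748977 mg/L.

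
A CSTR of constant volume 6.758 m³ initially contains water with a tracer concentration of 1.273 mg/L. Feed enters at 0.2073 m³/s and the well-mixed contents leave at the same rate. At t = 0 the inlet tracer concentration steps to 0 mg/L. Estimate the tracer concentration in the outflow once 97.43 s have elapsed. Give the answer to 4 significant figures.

Mass balance on the solute (V constant): V dC/dt = Q(C_in − C).
So dC/dt = (C_in − C)/τ with τ = V/Q = 6.758/0.2073 = 32.6001 s.
This is linear first-order; C(t) = C_in + (C₀ − C_in) e^(−t/τ).
C(97.43) = 0 + (1.273 − 0)·e^(−97.43/32.6001) = 0 + (1.27300)·0.0503558 = 0.0641029 mg/L.

0.06410 mg/L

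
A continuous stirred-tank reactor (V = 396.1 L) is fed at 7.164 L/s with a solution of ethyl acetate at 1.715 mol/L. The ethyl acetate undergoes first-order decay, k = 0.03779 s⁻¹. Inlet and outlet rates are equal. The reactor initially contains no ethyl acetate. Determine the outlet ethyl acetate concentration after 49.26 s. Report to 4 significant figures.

V dC/dt = Q(C_in − C) − k V C.
This is linear with rate a = Q/V + k = 0.0558763 s⁻¹.
C_ss = Q C_in/(Q + kV) = 0.555120 mol/L; C(t) = C_ss + (C₀ − C_ss) e^(−a t).
C(49.26) = 0.555120 + (-0.555120)·e^(−0.0558763·49.26) = 0.555120 + (-0.555120)·0.0637702 = 0.519720 mol/L.

0.5197 mol/L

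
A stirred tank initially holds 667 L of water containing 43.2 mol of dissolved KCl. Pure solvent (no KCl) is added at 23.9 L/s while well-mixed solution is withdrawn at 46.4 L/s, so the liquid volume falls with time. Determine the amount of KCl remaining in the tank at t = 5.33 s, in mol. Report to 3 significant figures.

28.7 mol

Let m(t) be the amount of KCl. Volume: V(t) = V₀ + (Q_in − Q_out) t = 667 − 22.500 t; V(5.33) = 547.08 L.
Species balance (pure solvent in): dm/dt = −Q_out · m/V(t).
dm/m = −Q_out dt/(V₀ − 22.500 t); integrating gives ln(m/m₀) = −(Q_out/(Q_in−Q_out)) ln(V/V₀).
m = m₀ (V₀/V)^(Q_out/(Q_in−Q_out)) = 43.2 × (667/547.08)^(-2.0622) = 28.706 mol.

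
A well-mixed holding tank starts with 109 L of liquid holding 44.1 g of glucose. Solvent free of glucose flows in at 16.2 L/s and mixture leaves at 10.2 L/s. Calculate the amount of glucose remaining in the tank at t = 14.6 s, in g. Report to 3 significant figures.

Let m(t) be the amount of glucose. Volume: V(t) = V₀ + (Q_in − Q_out) t = 109 + 6.0000 t; V(14.6) = 196.60 L.
No glucose enters, so dm/dt = −Q_out · (m/V).
dm/m = −Q_out dt/(V₀ + 6.0000 t); integrating gives ln(m/m₀) = −(Q_out/(Q_in−Q_out)) ln(V/V₀).
m = m₀ (V₀/V)^(Q_out/(Q_in−Q_out)) = 44.1 × (109/196.60)^(1.7000) = 16.180 g.

16.2 g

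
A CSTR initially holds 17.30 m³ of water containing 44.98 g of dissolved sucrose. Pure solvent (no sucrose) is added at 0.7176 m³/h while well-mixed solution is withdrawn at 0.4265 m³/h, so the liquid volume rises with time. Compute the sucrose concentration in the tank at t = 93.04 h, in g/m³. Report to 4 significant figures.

0.2549 g/m³

Total volume: dV/dt = Q_in − Q_out = 0.291100 m³/h, so V(t) = 17.30 + 0.291100 t and V(93.04) = 44.3839 m³.
Solute balance: dm/dt = 0 − Q_out C = −Q_out m/V(t).
Separate: dm/m = −Q_out dt/V(t) ⇒ ln(m/m₀) = −(Q_out/(Q_in−Q_out)) ln(V/V₀).
m = m₀ (V₀/V)^(Q_out/(Q_in−Q_out)) = 44.98 × (17.30/44.3839)^(1.46513) = 11.3114 g.
C = m/V = 11.3114/44.3839 = 0.254854 g/m³.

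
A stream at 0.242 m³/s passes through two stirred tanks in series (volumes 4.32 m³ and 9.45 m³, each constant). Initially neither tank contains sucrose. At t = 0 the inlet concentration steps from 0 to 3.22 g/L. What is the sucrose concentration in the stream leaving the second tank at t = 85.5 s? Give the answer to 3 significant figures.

Each tank obeys Vᵢ dCᵢ/dt = Q(Cᵢ₋₁ − Cᵢ), so τᵢ = Vᵢ/Q.
τ₁ = 4.32/0.242 = 17.851 s; τ₂ = 9.45/0.242 = 39.050 s.
Solving the cascade with C₁(0)=C₂(0)=0 gives C₂(t) = C_in[1 − (τ₁ e^(−t/τ₁) − τ₂ e^(−t/τ₂))/(τ₁ − τ₂)].
At t = 85.5: e^(−t/τ₁) = 0.0083159, e^(−t/τ₂) = 0.11197.
C₂ = 3.22·[1 − (17.851·0.0083159 − 39.050·0.11197)/(-21.198)] = 3.22·0.80074 = 2.5784 g/L.

2.58 g/L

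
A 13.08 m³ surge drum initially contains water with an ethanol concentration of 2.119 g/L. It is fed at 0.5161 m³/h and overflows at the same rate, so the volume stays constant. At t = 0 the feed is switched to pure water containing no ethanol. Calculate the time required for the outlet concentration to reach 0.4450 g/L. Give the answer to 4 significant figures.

39.55 h

Species balance: V dC/dt = Q(C_in − C) ⇒ τ = V/Q = 25.3439 h.
C(t) = C_in + (C₀ − C_in) e^(−t/τ). Set C = 0.4450 and solve for t:
e^(−t/τ) = (C − C_in)/(C₀ − C_in) = (0.4450 − 0)/(2.119 − 0) = 0.210005
t = −τ ln(…) = 25.3439 × 1.56063 = 39.5524 h.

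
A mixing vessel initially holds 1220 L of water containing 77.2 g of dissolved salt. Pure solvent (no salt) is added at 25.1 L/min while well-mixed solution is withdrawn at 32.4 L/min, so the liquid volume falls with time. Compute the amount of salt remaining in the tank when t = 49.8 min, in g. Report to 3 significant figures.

Let m(t) be the amount of salt. Volume: V(t) = V₀ + (Q_in − Q_out) t = 1220 − 7.3000 t; V(49.8) = 856.46 L.
Species balance (pure solvent in): dm/dt = −Q_out · m/V(t).
dm/m = −Q_out dt/(V₀ − 7.3000 t); integrating gives ln(m/m₀) = −(Q_out/(Q_in−Q_out)) ln(V/V₀).
m = m₀ (V₀/V)^(Q_out/(Q_in−Q_out)) = 77.2 × (1220/856.46)^(-4.4384) = 16.057 g.

16.1 g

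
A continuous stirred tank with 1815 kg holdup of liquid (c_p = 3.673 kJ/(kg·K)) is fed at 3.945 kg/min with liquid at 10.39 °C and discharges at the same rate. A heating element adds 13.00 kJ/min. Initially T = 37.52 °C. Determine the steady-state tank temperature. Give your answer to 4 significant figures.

11.29 °C

Energy balance: M c_p dT/dt = ṁ c_p (T_in − T) + 13.00.
At steady state dT/dt = 0 ⇒ T_ss = T_in + Q̇/(ṁ c_p) = 10.39 + 13.00/(3.945·3.673) = 11.2872 °C.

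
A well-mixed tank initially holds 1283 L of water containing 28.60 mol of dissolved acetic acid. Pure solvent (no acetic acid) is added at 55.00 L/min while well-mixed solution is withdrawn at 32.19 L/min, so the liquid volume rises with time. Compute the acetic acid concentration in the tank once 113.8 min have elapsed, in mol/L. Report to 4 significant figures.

Let m(t) be the amount of acetic acid. Volume: V(t) = V₀ + (Q_in − Q_out) t = 1283 + 22.8100 t; V(113.8) = 3878.78 L.
Species balance (pure solvent in): dm/dt = −Q_out · m/V(t).
Separate: dm/m = −Q_out dt/V(t) ⇒ ln(m/m₀) = −(Q_out/(Q_in−Q_out)) ln(V/V₀).
m = m₀ (V₀/V)^(Q_out/(Q_in−Q_out)) = 28.60 × (1283/3878.78)^(1.41122) = 6.00231 mol.
C = m/V = 6.00231/3878.78 = 0.00154747 mol/L.

0.001547 mol/L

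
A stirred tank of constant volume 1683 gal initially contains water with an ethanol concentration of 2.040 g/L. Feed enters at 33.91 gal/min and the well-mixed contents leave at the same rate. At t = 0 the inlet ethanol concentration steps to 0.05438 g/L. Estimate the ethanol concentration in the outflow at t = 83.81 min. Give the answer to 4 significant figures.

0.4213 g/L

Species balance on the tank: V dC/dt = Q(C_in − C).
Time constant τ = V/Q = 1683/33.91 = 49.6314 min.
Solution: C(t) = C_in + (C₀ − C_in) e^(−t/τ).
C(83.81) = 0.05438 + (2.040 − 0.05438)·e^(−83.81/49.6314) = 0.05438 + (1.98562)·0.184769 = 0.421261 g/L.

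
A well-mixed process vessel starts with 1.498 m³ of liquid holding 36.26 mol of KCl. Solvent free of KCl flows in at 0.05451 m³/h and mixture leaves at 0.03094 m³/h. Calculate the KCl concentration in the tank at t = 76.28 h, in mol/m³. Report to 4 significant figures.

3.908 mol/m³

Total volume: dV/dt = Q_in − Q_out = 0.0235700 m³/h, so V(t) = 1.498 + 0.0235700 t and V(76.28) = 3.29592 m³.
Species balance (pure solvent in): dm/dt = −Q_out · m/V(t).
dm/m = −Q_out dt/(V₀ + 0.0235700 t); integrating gives ln(m/m₀) = −(Q_out/(Q_in−Q_out)) ln(V/V₀).
m = m₀ (V₀/V)^(Q_out/(Q_in−Q_out)) = 36.26 × (1.498/3.29592)^(1.31269) = 12.8789 mol.
C = m/V = 12.8789/3.29592 = 3.90753 mol/m³.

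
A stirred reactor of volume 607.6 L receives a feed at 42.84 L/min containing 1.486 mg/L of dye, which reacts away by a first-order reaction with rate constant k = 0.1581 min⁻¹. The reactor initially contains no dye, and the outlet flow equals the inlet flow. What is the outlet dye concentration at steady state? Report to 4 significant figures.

0.4583 mg/L

Species balance: V dC/dt = Q C_in − Q C − k V C.
At steady state: 0 = Q C_in − (Q + kV) C_ss, so C_ss = Q C_in/(Q + kV).
C_ss = 42.84·1.486/(42.84 + 0.1581·607.6) = 63.6602/138.902 = 0.458312 mg/L.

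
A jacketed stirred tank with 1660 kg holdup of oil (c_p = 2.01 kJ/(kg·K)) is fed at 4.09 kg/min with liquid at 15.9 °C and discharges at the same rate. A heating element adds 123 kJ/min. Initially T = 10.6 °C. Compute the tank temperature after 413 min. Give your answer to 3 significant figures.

M c_p dT/dt = ṁ c_p (T_in − T) + Q̇.
τ = M/ṁ = 405.87 min; T_ss = T_in + Q̇/(ṁ c_p) = 15.9 + 123/(4.09·2.01) = 30.862 °C.
T approaches T_ss exponentially: T(t) = T_ss + (T₀ − T_ss) e^(−t/τ).
T(413) = 30.862 + (-20.262)·e^(−413/405.87) = 30.862 + (-20.262)·0.36147 = 23.538 °C.

23.5 °C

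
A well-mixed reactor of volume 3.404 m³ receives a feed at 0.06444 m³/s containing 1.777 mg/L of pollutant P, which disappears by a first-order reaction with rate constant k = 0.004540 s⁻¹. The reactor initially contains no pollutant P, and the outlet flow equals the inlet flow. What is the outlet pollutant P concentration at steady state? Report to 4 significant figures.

Accumulation = in − out − consumed: V dC/dt = Q C_in − Q C − k V C.
Steady state (dC/dt = 0): C_ss = Q C_in/(Q + kV) = C_in/(1 + kV/Q).
C_ss = 0.06444·1.777/(0.06444 + 0.004540·3.404) = 0.114510/0.0798942 = 1.43327 mg/L.

1.433 mg/L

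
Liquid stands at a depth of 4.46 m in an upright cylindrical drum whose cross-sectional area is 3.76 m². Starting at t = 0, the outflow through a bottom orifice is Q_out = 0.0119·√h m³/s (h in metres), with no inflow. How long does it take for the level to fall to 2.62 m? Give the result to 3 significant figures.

312 s

Mass balance (ρ constant): A dh/dt = −0.0119 √h.
This is separable: 2 d(√h)/dt = −0.0119/A, so √h = √h₀ − (0.0119/(2A)) t.
t = 2A(√h₀ − √h)/0.0119 = 2·3.76·(√4.46 − √2.62)/0.0119
  = 7.5200 × (2.1119 − 1.6186) / 0.0119 = 311.69 s.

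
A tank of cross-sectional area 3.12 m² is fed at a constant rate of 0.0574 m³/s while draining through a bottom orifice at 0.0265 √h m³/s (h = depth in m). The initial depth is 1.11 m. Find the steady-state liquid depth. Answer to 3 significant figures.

4.69 m

Level balance: A dh/dt = 0.0574 − 0.0265 √h. Setting dh/dt = 0:
Q_in = 0.0265 √h_ss ⇒ √h_ss = 0.0574/0.0265 = 2.1660.
h_ss = 2.1660² = 4.6917 m. (Since h₀ = 1.11 m < h_ss, the level will rise toward this value.)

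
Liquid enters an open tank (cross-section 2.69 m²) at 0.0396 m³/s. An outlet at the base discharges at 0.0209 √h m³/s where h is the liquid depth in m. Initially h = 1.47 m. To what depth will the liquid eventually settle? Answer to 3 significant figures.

3.59 m

Mass balance (ρ constant): A dh/dt = Q_in − 0.0209 √h. At steady state dh/dt = 0:
Q_in = 0.0209 √h_ss ⇒ √h_ss = 0.0396/0.0209 = 1.8947.
h_ss = 1.8947² = 3.5900 m. (Since h₀ = 1.47 m < h_ss, the level will rise toward this value.)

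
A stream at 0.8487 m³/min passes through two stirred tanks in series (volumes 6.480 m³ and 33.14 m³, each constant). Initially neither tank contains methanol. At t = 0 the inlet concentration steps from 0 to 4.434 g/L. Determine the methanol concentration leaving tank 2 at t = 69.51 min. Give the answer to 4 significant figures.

3.505 g/L

Each tank obeys Vᵢ dCᵢ/dt = Q(Cᵢ₋₁ − Cᵢ), so τᵢ = Vᵢ/Q.
τ₁ = 6.480/0.8487 = 7.63521 min; τ₂ = 33.14/0.8487 = 39.0480 min.
Solving the cascade with C₁(0)=C₂(0)=0 gives C₂(t) = C_in[1 − (τ₁ e^(−t/τ₁) − τ₂ e^(−t/τ₂))/(τ₁ − τ₂)].
At t = 69.51: e^(−t/τ₁) = 0.000111233, e^(−t/τ₂) = 0.168618.
C₂ = 4.434·[1 − (7.63521·0.000111233 − 39.0480·0.168618)/(-31.4127)] = 4.434·0.790424 = 3.50474 g/L.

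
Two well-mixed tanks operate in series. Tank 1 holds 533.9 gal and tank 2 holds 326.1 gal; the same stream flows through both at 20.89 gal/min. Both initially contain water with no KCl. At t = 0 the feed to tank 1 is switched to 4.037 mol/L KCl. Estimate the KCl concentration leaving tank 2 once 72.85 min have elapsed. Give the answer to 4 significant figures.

3.497 mol/L

Time constants: τᵢ = Vᵢ/Q for each well-mixed tank.
τ₁ = 533.9/20.89 = 25.5577 min; τ₂ = 326.1/20.89 = 15.6103 min.
Solving the cascade with C₁(0)=C₂(0)=0 gives C₂(t) = C_in[1 − (τ₁ e^(−t/τ₁) − τ₂ e^(−t/τ₂))/(τ₁ − τ₂)].
At t = 72.85: e^(−t/τ₁) = 0.0578203, e^(−t/τ₂) = 0.00940251.
C₂ = 4.037·[1 − (25.5577·0.0578203 − 15.6103·0.00940251)/(9.94734)] = 4.037·0.866198 = 3.49684 mol/L.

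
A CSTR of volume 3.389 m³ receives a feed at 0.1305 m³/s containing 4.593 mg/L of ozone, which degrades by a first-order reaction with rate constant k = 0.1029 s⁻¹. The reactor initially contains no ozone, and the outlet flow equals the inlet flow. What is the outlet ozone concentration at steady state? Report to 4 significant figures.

Species balance: V dC/dt = Q C_in − Q C − k V C.
Steady state (dC/dt = 0): C_ss = Q C_in/(Q + kV) = C_in/(1 + kV/Q).
C_ss = 0.1305·4.593/(0.1305 + 0.1029·3.389) = 0.599387/0.479228 = 1.25073 mg/L.

1.251 mg/L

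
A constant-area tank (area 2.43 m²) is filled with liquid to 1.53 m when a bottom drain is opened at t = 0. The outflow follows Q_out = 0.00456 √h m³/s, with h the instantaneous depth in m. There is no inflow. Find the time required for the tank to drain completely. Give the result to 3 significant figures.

1320 s

Accumulation of liquid (constant cross-section A): A dh/dt = −0.00456 √h.
∫ h^(−1/2) dh = −(0.00456/A) ∫ dt, giving 2√h = 2√h₀ − (0.00456/A) t.
Set h = 0: 2√h₀ = (0.00456/A) t_empty ⇒ t_empty = 2A√h₀/0.00456.
t_empty = 2·2.43·√1.53/0.00456 = 4.8600·1.2369/0.00456 = 1318.3 s.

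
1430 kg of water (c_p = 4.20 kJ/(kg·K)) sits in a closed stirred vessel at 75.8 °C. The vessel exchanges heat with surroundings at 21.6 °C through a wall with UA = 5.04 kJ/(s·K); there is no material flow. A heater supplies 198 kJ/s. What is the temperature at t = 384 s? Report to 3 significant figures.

71.7 °C

M c_p dT/dt = −UA(T − T_amb) + Q̇.
dT/dt = (T_ss − T)/τ with T_ss = T_amb + Q̇/UA = 21.6 + 198/5.04 = 60.886 °C, τ = M c_p/UA = 1430·4.20/5.04 = 1191.7 s.
Solution: T(t) = T_ss + (T₀ − T_ss) e^(−t/τ).
T(384) = 60.886 + (14.914)·0.72453 = 71.692 °C.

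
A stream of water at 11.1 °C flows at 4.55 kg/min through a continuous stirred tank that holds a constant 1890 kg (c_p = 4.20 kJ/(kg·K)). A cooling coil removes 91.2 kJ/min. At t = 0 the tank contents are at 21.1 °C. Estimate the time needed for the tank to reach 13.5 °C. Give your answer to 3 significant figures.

Heat balance on the well-mixed liquid: M c_p dT/dt = ṁ c_p (T_in − T) − 91.2.
τ = M/ṁ = 415.38 min; T_ss = T_in − Q̇/(ṁ c_p) = 6.3276 °C.
T(t) = T_ss + (T₀ − T_ss) e^(−t/τ). Set T = 13.5:
e^(−t/τ) = (13.5 − 6.3276)/(21.1 − 6.3276) = 0.48553
t = −415.38 · ln(0.48553) = 300.12 min.

300 min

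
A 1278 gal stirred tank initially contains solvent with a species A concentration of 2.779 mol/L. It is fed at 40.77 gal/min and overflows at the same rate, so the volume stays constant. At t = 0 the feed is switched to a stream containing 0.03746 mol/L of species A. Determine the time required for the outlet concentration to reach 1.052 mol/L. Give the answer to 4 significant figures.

31.16 min

Species balance on the tank: V dC/dt = Q(C_in − C), so τ = V/Q = 31.3466 min.
C(t) = C_in + (C₀ − C_in) e^(−t/τ). Set C = 1.052 and solve for t:
e^(−t/τ) = (C − C_in)/(C₀ − C_in) = (1.052 − 0.03746)/(2.779 − 0.03746) = 0.370062
t = −τ ln(…) = 31.3466 × 0.994084 = 31.1611 min.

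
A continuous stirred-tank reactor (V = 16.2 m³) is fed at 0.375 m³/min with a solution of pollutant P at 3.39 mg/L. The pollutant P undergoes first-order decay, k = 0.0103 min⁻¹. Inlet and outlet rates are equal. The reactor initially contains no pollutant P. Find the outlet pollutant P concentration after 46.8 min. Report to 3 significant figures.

Species balance: V dC/dt = Q C_in − Q C − k V C.
This is linear with rate a = Q/V + k = 0.033448 min⁻¹.
C_ss = Q C_in/(Q + kV) = 2.3461 mg/L; C(t) = C_ss + (C₀ − C_ss) e^(−a t).
C(46.8) = 2.3461 + (-2.3461)·e^(−0.033448·46.8) = 2.3461 + (-2.3461)·0.20901 = 1.8557 mg/L.

1.86 mg/L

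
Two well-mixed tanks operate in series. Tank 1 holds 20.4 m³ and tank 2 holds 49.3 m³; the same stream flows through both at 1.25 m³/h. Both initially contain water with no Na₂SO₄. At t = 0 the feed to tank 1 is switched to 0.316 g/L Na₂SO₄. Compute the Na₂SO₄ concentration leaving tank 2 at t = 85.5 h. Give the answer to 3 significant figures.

Species balance on tank i: dCᵢ/dt = (Cᵢ₋₁ − Cᵢ)/τᵢ with τᵢ = Vᵢ/Q.
τ₁ = 20.4/1.25 = 16.320 h; τ₂ = 49.3/1.25 = 39.440 h.
Tank 1: C₁ = C_in(1 − e^(−t/τ₁)). Tank 2 (τ₁ ≠ τ₂): C₂ = C_in[1 − (τ₁ e^(−t/τ₁) − τ₂ e^(−t/τ₂))/(τ₁ − τ₂)].
At t = 85.5: e^(−t/τ₁) = 0.0053057, e^(−t/τ₂) = 0.11442.
C₂ = 0.316·[1 − (16.320·0.0053057 − 39.440·0.11442)/(-23.120)] = 0.316·0.80855 = 0.25550 g/L.

0.256 g/L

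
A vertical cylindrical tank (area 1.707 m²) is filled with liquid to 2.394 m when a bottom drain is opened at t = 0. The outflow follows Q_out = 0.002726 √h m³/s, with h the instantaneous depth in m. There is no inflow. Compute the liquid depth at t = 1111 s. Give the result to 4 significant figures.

0.4358 m

Mass balance (ρ constant): A dh/dt = −0.002726 √h.
Separate and integrate: 2(√h − √h₀) = −(0.002726/A) t.
√h = √2.394 − 0.002726·1111/(2·1.707) = 1.54726 − 0.887108 = 0.660148.
h = 0.660148² = 0.435795 m.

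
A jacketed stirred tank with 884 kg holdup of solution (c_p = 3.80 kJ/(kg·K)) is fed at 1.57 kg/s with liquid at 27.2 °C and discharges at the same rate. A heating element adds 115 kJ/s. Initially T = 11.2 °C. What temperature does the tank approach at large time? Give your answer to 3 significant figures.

Unsteady energy balance on the tank contents: M c_p dT/dt = ṁ c_p (T_in − T) + 115.
At steady state dT/dt = 0 ⇒ T_ss = T_in + Q̇/(ṁ c_p) = 27.2 + 115/(1.57·3.80) = 46.476 °C.

46.5 °C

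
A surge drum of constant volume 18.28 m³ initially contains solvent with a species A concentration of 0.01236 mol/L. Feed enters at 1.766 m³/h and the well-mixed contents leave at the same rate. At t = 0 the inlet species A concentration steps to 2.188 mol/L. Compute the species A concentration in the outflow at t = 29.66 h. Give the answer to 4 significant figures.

2.064 mol/L

Mass balance on the solute (V constant): V dC/dt = Q(C_in − C).
Time constant τ = V/Q = 18.28/1.766 = 10.3511 h.
Integrating: C(t) = C_in + (C₀ − C_in) e^(−t/τ).
C(29.66) = 2.188 + (0.01236 − 2.188)·e^(−29.66/10.3511) = 2.188 + (-2.17564)·0.0569602 = 2.06408 mol/L.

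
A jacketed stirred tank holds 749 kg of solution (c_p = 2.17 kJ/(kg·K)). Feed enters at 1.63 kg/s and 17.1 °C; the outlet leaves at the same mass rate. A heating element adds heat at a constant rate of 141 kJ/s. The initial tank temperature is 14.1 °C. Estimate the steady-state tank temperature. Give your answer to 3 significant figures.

57.0 °C

M c_p dT/dt = ṁ c_p (T_in − T) + Q̇.
At steady state dT/dt = 0 ⇒ T_ss = T_in + Q̇/(ṁ c_p) = 17.1 + 141/(1.63·2.17) = 56.963 °C.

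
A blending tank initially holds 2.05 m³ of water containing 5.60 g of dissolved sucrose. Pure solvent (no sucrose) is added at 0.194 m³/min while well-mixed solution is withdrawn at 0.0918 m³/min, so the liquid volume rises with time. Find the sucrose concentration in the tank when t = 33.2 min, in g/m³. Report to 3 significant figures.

0.428 g/m³

Let m(t) be the amount of sucrose. Volume: V(t) = V₀ + (Q_in − Q_out) t = 2.05 + 0.10220 t; V(33.2) = 5.4430 m³.
Solute balance: dm/dt = 0 − Q_out C = −Q_out m/V(t).
Separate: dm/m = −Q_out dt/V(t) ⇒ ln(m/m₀) = −(Q_out/(Q_in−Q_out)) ln(V/V₀).
m = m₀ (V₀/V)^(Q_out/(Q_in−Q_out)) = 5.60 × (2.05/5.4430)^(0.89824) = 2.3295 g.
C = m/V = 2.3295/5.4430 = 0.42797 g/m³.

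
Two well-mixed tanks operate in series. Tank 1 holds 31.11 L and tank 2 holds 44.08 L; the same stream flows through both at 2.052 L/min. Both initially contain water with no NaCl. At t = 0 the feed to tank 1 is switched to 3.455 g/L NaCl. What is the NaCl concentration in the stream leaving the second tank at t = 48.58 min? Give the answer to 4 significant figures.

2.568 g/L

Species balance on tank i: dCᵢ/dt = (Cᵢ₋₁ − Cᵢ)/τᵢ with τᵢ = Vᵢ/Q.
τ₁ = 31.11/2.052 = 15.1608 min; τ₂ = 44.08/2.052 = 21.4815 min.
Tank 1: C₁ = C_in(1 − e^(−t/τ₁)). Tank 2 (τ₁ ≠ τ₂): C₂ = C_in[1 − (τ₁ e^(−t/τ₁) − τ₂ e^(−t/τ₂))/(τ₁ − τ₂)].
At t = 48.58: e^(−t/τ₁) = 0.0405868, e^(−t/τ₂) = 0.104196.
C₂ = 3.455·[1 − (15.1608·0.0405868 − 21.4815·0.104196)/(-6.32066)] = 3.455·0.743231 = 2.56786 g/L.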